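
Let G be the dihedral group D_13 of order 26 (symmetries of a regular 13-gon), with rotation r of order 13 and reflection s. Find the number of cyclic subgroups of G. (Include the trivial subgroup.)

Each element a generates a cyclic subgroup ⟨a⟩; distinct elements may generate the same one (a cyclic group of order d has φ(d) generators).
Cyclic subgroups by order — order 1: 1; order 2: 13; order 13: 1.
Total: 15.

15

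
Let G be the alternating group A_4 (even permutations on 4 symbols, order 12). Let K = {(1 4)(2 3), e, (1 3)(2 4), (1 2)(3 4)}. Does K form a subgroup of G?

Yes

|K| = 4 divides |G| = 12, consistent with Lagrange.
K contains the identity, every element's inverse is in K, and K is closed under ∘: it is a subgroup.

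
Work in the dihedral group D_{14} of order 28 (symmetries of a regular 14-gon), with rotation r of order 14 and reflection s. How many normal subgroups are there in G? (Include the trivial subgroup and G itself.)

7

G has 28 subgroups. Checking conjugation-invariance by order — order 1: 1/1 normal; order 2: 1/15 normal; order 4: 0/7 normal; order 7: 1/1 normal; order 14: 3/3 normal; order 28: 1/1 normal.
Total normal subgroups: 7.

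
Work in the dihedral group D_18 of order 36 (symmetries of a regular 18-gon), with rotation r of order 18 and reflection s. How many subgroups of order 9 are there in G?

1

|G| = 36 and 9 | 36, so subgroups of order 9 are possible by Lagrange.
The subgroups of order 9 are: {e, r^2, r^4, r^6, r^8, r^10, r^12, r^14, r^16}.
So G has 1 subgroup of order 9.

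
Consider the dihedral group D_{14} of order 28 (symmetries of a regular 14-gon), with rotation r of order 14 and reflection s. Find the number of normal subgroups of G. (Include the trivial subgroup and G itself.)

7

G has 28 subgroups. Checking conjugation-invariance by order — order 1: 1/1 normal; order 2: 1/15 normal; order 4: 0/7 normal; order 7: 1/1 normal; order 14: 3/3 normal; order 28: 1/1 normal.
Total normal subgroups: 7.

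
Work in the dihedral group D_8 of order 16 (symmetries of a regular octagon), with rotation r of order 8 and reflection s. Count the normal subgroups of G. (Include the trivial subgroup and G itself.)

7

G has 19 subgroups. Checking conjugation-invariance by order — order 1: 1/1 normal; order 2: 1/9 normal; order 4: 1/5 normal; order 8: 3/3 normal; order 16: 1/1 normal.
Total normal subgroups: 7.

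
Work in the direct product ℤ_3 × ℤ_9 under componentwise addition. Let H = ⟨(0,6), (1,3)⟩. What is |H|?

9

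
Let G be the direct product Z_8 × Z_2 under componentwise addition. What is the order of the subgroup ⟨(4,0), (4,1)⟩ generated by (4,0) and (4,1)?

|⟨(4,0)⟩| = 2 and |⟨(4,1)⟩| = 2, so |H| is a multiple of lcm(2, 2) = 2 and divides |G| = 16.
Closing under the operation: H = {(0,0), (0,1), (4,0), (4,1)}, so |H| = 4.

4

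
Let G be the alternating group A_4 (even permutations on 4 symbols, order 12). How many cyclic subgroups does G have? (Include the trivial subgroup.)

Each element a generates a cyclic subgroup ⟨a⟩; distinct elements may generate the same one (a cyclic group of order d has φ(d) generators).
Cyclic subgroups by order — order 1: 1; order 2: 3; order 3: 4.
Total: 8.

8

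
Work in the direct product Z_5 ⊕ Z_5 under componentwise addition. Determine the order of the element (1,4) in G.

5

The order of (1,4) in Z_5 × Z_5 is lcm(ord(1) in Z_5, ord(4) in Z_5).
ord(1) = 5 and ord(4) = 5, so |⟨(1,4)⟩| = lcm(5, 5) = 5.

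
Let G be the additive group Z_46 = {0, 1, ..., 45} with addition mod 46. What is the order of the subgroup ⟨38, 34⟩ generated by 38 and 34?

|⟨38⟩| = 23 and |⟨34⟩| = 23, so |H| is a multiple of lcm(23, 23) = 23 and divides |G| = 46.
Closing under the operation: H = {0, 2, 4, 6, 8, 10, 12, 14, 16, 18, 20, 22, 24, 26, 28, 30, 32, 34, 36, 38, 40, 42, 44}, so |H| = 23.

23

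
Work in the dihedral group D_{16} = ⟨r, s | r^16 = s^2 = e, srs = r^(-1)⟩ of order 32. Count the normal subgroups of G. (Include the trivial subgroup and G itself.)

8

G has 36 subgroups. Checking conjugation-invariance by order — order 1: 1/1 normal; order 2: 1/17 normal; order 4: 1/9 normal; order 8: 1/5 normal; order 16: 3/3 normal; order 32: 1/1 normal.
Total normal subgroups: 8.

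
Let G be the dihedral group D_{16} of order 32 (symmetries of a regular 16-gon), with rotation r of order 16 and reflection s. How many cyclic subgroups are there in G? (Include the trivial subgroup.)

Group the elements of G by the cyclic subgroup they generate; each cyclic subgroup of order d accounts for φ(d) elements.
Cyclic subgroups by order — order 1: 1; order 2: 17; order 4: 1; order 8: 1; order 16: 1.
Total: 21.

21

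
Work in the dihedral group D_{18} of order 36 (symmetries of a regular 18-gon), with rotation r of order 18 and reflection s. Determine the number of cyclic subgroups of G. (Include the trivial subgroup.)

24

Group the elements of G by the cyclic subgroup they generate; each cyclic subgroup of order d accounts for φ(d) elements.
Cyclic subgroups by order — order 1: 1; order 2: 19; order 3: 1; order 6: 1; order 9: 1; order 18: 1.
Total: 24.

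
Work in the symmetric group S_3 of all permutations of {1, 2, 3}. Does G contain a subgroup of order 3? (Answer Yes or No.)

Yes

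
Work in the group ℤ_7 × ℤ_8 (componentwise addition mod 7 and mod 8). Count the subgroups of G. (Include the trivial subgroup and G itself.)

|G| = 56, so by Lagrange every subgroup order divides 56. Divisors: 1, 2, 4, 7, 8, 14, 28, 56.
Subgroups by order — order 1: 1; order 2: 1; order 4: 1; order 7: 1; order 8: 1; order 14: 1; order 28: 1; order 56: 1.
Total: 1 + 1 + 1 + 1 + 1 + 1 + 1 + 1 = 8.

8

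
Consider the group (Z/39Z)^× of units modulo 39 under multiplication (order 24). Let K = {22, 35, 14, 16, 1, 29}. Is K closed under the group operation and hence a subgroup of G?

|K| = 6 divides |G| = 24, consistent with Lagrange.
K contains the identity, every element's inverse is in K, and K is closed under ·: it is a subgroup.
In fact K = ⟨35⟩.

Yes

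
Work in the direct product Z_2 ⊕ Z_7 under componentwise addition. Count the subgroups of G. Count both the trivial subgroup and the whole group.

|G| = 14, so by Lagrange every subgroup order divides 14. Divisors: 1, 2, 7, 14.
Subgroups by order — order 1: 1; order 2: 1; order 7: 1; order 14: 1.
Total: 1 + 1 + 1 + 1 = 4.

4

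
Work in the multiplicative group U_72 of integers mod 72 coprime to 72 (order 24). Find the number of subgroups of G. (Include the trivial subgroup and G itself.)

32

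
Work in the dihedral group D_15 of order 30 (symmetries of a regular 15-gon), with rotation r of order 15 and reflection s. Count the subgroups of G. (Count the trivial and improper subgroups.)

|G| = 30, so by Lagrange every subgroup order divides 30. Divisors: 1, 2, 3, 5, 6, 10, 15, 30.
Subgroups by order — order 1: 1; order 2: 15; order 3: 1; order 5: 1; order 6: 5; order 10: 3; order 15: 1; order 30: 1.
Total: 1 + 15 + 1 + 1 + 5 + 3 + 1 + 1 = 28.

28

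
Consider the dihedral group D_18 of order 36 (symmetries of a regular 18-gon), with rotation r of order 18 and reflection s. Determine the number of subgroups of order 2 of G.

19

|G| = 36 and 2 | 36, so subgroups of order 2 are possible by Lagrange.
The subgroups of order 2 are: {e, r^10s}; {e, r^11s}; {e, r^12s}; {e, r^13s}; … (19 in all).
So G has 19 subgroups of order 2.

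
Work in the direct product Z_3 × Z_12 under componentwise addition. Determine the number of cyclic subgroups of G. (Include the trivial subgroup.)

15

Group the elements of G by the cyclic subgroup they generate; each cyclic subgroup of order d accounts for φ(d) elements.
Cyclic subgroups by order — order 1: 1; order 2: 1; order 3: 4; order 4: 1; order 6: 4; order 12: 4.
Total: 15.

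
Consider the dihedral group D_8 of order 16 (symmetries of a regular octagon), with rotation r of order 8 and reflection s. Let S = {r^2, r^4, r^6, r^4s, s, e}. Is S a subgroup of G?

No

|S| = 6 does not divide |G| = 16, so by Lagrange S is not a subgroup.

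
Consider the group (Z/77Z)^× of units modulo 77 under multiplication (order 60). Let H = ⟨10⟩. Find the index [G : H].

10

|⟨10⟩| = 6 and |G| = 60.
By Lagrange, [G : H] = |G|/|H| = 60/6 = 10.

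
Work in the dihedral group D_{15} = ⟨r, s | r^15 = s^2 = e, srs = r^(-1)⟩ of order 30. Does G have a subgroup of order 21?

No

21 does not divide |G| = 30, so by Lagrange no subgroup of order 21 exists.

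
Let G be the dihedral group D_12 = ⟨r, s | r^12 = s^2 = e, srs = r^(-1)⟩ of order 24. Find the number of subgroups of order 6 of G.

|G| = 24 and 6 | 24, so subgroups of order 6 are possible by Lagrange.
The subgroups of order 6 are: {e, r^2, r^4, r^6, r^8, r^10}; {e, r^4, r^8, r^2s, r^6s, r^10s}; {e, r^4, r^8, r^3s, r^7s, r^11s}; {e, r^4, r^8, s, r^4s, r^8s}; … (5 in all).
So G has 5 subgroups of order 6.

5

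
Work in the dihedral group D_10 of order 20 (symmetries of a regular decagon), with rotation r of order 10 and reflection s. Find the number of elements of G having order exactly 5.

The elements of order 5 are: r^2, r^4, r^6, r^8.
That's 4.

4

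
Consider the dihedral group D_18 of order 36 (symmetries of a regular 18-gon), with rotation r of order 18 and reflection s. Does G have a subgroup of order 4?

4 | 36. A subgroup of order 4 is {e, r^9, rs, r^10s}.

Yes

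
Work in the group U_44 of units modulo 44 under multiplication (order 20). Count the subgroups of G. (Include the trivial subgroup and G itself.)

10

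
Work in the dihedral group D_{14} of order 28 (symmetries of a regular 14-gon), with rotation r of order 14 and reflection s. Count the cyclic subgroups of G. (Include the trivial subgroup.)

18

A cyclic subgroup of order d is generated by each of its φ(d) elements of order d, so the cyclic subgroups of order d number (#elements of order d)/φ(d).
Cyclic subgroups by order — order 1: 1; order 2: 15; order 7: 1; order 14: 1.
Total: 18.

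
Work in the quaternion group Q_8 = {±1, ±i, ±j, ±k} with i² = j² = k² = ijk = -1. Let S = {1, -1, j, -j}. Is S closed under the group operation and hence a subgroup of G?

Yes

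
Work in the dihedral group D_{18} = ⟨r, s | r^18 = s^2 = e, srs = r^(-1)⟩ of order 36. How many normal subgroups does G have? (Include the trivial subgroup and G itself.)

9

G has 45 subgroups. Checking conjugation-invariance by order — order 1: 1/1 normal; order 2: 1/19 normal; order 3: 1/1 normal; order 4: 0/9 normal; order 6: 1/7 normal; order 9: 1/1 normal; order 12: 0/3 normal; order 18: 3/3 normal; order 36: 1/1 normal.
Total normal subgroups: 9.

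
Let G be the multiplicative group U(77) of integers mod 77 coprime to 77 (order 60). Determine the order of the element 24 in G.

Compute successive powers of 24 mod 77: 24, 37, 41, 60, 54, 64, 73, 58, …; 24^30 ≡ 1 (mod 77).
So |⟨24⟩| = 30.

30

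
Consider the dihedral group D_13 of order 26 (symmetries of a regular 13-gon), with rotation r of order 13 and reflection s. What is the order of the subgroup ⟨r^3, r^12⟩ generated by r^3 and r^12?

|⟨r^3⟩| = 13 and |⟨r^12⟩| = 13, so |H| is a multiple of lcm(13, 13) = 13 and divides |G| = 26.
Closing under the operation: H = {e, r, r^2, r^3, r^4, r^5, r^6, r^7, r^8, r^9, r^10, r^11, r^12}, so |H| = 13.

13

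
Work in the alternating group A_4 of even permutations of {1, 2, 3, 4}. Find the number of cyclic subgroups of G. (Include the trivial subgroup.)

A cyclic subgroup of order d is generated by each of its φ(d) elements of order d, so the cyclic subgroups of order d number (#elements of order d)/φ(d).
Cyclic subgroups by order — order 1: 1; order 2: 3; order 3: 4.
Total: 8.

8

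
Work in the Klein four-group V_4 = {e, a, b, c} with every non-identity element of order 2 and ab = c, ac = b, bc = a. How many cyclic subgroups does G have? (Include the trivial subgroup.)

Each element a generates a cyclic subgroup ⟨a⟩; distinct elements may generate the same one (a cyclic group of order d has φ(d) generators).
Cyclic subgroups by order — order 1: 1; order 2: 3.
Total: 4.

4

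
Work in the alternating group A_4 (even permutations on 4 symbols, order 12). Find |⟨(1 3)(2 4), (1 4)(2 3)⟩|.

|⟨(1 3)(2 4)⟩| = 2 and |⟨(1 4)(2 3)⟩| = 2, so |H| is a multiple of lcm(2, 2) = 2 and divides |G| = 12.
Closing under the operation: H = {e, (1 2)(3 4), (1 3)(2 4), (1 4)(2 3)}, so |H| = 4.

4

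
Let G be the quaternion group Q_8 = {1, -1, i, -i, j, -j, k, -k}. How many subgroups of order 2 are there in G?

|G| = 8 and 2 | 8, so subgroups of order 2 are possible by Lagrange.
The subgroups of order 2 are: {1, -1}.
So G has 1 subgroup of order 2.

1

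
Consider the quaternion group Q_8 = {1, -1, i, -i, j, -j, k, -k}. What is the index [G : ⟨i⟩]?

2

|⟨i⟩| = 4 and |G| = 8.
By Lagrange, [G : H] = |G|/|H| = 8/4 = 2.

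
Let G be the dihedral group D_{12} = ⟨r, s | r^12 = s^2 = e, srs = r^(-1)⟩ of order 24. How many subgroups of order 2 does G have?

|G| = 24 and 2 | 24, so subgroups of order 2 are possible by Lagrange.
The subgroups of order 2 are: {e, r^10s}; {e, r^11s}; {e, r^2s}; {e, r^3s}; … (13 in all).
So G has 13 subgroups of order 2.

13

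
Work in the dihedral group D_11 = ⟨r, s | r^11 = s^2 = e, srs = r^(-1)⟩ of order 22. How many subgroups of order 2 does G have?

|G| = 22 and 2 | 22, so subgroups of order 2 are possible by Lagrange.
The subgroups of order 2 are: {e, r^10s}; {e, r^2s}; {e, r^3s}; {e, r^4s}; … (11 in all).
So G has 11 subgroups of order 2.

11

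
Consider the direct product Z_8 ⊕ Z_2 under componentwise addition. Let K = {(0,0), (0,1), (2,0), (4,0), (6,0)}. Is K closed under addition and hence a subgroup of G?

|K| = 5 does not divide |G| = 16, so by Lagrange K is not a subgroup.

No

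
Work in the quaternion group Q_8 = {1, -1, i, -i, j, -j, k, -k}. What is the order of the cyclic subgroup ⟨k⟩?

4

Computing powers of k: the smallest k with (k)^k = e is k = 4.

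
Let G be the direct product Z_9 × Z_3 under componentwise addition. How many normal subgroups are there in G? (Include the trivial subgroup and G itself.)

10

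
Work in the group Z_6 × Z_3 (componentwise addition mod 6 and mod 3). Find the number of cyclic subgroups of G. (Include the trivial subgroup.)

Group the elements of G by the cyclic subgroup they generate; each cyclic subgroup of order d accounts for φ(d) elements.
Cyclic subgroups by order — order 1: 1; order 2: 1; order 3: 4; order 6: 4.
Total: 10.

10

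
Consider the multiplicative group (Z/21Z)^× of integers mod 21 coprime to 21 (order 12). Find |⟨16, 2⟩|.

|⟨16⟩| = 3 and |⟨2⟩| = 6, so |H| is a multiple of lcm(3, 6) = 6 and divides |G| = 12.
Closing under the operation: H = {1, 2, 4, 8, 11, 16}, so |H| = 6.

6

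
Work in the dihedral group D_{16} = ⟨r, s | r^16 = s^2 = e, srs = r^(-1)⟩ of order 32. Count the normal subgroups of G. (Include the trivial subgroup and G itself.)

8

G has 36 subgroups. Checking conjugation-invariance by order — order 1: 1/1 normal; order 2: 1/17 normal; order 4: 1/9 normal; order 8: 1/5 normal; order 16: 3/3 normal; order 32: 1/1 normal.
Total normal subgroups: 8.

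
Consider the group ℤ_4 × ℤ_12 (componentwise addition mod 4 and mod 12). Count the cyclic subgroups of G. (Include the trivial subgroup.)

Group the elements of G by the cyclic subgroup they generate; each cyclic subgroup of order d accounts for φ(d) elements.
Cyclic subgroups by order — order 1: 1; order 2: 3; order 3: 1; order 4: 6; order 6: 3; order 12: 6.
Total: 20.

20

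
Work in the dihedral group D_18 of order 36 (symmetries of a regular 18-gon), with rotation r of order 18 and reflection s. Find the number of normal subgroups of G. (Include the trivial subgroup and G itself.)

9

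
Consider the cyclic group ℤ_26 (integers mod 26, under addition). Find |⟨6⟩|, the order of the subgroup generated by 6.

13

In ℤ_26, the order of an element a is n/gcd(a, n).
gcd(6, 26) = 2, so |⟨6⟩| = 26/2 = 13.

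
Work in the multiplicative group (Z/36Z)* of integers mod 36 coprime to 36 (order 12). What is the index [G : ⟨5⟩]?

2

|⟨5⟩| = 6 and |G| = 12.
By Lagrange, [G : H] = |G|/|H| = 12/6 = 2.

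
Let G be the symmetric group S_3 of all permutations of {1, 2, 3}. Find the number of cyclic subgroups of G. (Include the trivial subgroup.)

A cyclic subgroup of order d is generated by each of its φ(d) elements of order d, so the cyclic subgroups of order d number (#elements of order d)/φ(d).
Cyclic subgroups by order — order 1: 1; order 2: 3; order 3: 1.
Total: 5.

5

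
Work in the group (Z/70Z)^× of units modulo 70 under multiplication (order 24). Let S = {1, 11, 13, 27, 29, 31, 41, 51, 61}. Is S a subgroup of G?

No

|S| = 9 does not divide |G| = 24, so by Lagrange S is not a subgroup.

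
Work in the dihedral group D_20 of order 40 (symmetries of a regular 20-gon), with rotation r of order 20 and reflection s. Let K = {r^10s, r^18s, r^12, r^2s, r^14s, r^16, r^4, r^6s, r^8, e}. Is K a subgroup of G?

Yes

|K| = 10 divides |G| = 40, consistent with Lagrange.
K contains the identity, every element's inverse is in K, and K is closed under ·: it is a subgroup.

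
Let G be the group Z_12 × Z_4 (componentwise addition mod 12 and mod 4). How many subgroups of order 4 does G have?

7

|G| = 48 and 4 | 48, so subgroups of order 4 are possible by Lagrange.
The subgroups of order 4 are: {(0,0), (0,1), (0,2), (0,3)}; {(0,0), (0,2), (6,0), (6,2)}; {(0,0), (0,2), (6,1), (6,3)}; {(0,0), (3,0), (6,0), (9,0)}; … (7 in all).
So G has 7 subgroups of order 4.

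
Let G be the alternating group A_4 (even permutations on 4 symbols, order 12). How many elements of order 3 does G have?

The elements of order 3 are: (2 3 4), (2 4 3), (1 2 3), (1 2 4), (1 3 2), (1 3 4), (1 4 2), (1 4 3).
That's 8.

8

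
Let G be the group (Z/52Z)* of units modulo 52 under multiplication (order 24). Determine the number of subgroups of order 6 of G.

3

|G| = 24 and 6 | 24, so subgroups of order 6 are possible by Lagrange.
The subgroups of order 6 are: {1, 9, 17, 25, 29, 49}; {1, 9, 23, 29, 43, 51}; {1, 3, 9, 27, 29, 35}.
So G has 3 subgroups of order 6.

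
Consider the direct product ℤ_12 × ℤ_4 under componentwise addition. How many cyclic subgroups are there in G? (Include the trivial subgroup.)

20

Each element a generates a cyclic subgroup ⟨a⟩; distinct elements may generate the same one (a cyclic group of order d has φ(d) generators).
Cyclic subgroups by order — order 1: 1; order 2: 3; order 3: 1; order 4: 6; order 6: 3; order 12: 6.
Total: 20.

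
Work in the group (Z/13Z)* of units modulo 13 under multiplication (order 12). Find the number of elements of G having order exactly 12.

4

The elements of order 12 are: 2, 6, 7, 11.
That's 4.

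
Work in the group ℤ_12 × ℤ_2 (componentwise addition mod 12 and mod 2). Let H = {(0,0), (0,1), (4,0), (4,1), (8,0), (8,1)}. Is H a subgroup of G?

Yes

|H| = 6 divides |G| = 24, consistent with Lagrange.
H contains the identity, every element's inverse is in H, and H is closed under +: it is a subgroup.
In fact H = ⟨(4,1)⟩.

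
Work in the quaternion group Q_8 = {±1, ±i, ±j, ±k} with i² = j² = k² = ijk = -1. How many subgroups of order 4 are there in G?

3

|G| = 8 and 4 | 8, so subgroups of order 4 are possible by Lagrange.
The subgroups of order 4 are: {1, -1, i, -i}; {1, -1, j, -j}; {1, -1, k, -k}.
So G has 3 subgroups of order 4.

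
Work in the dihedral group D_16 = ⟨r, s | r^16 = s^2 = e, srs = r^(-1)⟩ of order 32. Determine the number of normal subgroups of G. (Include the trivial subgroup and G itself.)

8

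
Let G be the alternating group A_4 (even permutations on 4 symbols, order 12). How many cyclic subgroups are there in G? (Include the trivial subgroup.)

A cyclic subgroup of order d is generated by each of its φ(d) elements of order d, so the cyclic subgroups of order d number (#elements of order d)/φ(d).
Cyclic subgroups by order — order 1: 1; order 2: 3; order 3: 4.
Total: 8.

8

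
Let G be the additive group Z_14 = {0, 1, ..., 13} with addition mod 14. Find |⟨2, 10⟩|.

|⟨2⟩| = 7 and |⟨10⟩| = 7, so |H| is a multiple of lcm(7, 7) = 7 and divides |G| = 14.
Closing under the operation: H = {0, 2, 4, 6, 8, 10, 12}, so |H| = 7.

7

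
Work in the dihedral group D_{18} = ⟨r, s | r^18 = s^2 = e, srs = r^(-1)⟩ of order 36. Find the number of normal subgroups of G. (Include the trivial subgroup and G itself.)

G has 45 subgroups. Checking conjugation-invariance by order — order 1: 1/1 normal; order 2: 1/19 normal; order 3: 1/1 normal; order 4: 0/9 normal; order 6: 1/7 normal; order 9: 1/1 normal; order 12: 0/3 normal; order 18: 3/3 normal; order 36: 1/1 normal.
Total normal subgroups: 9.

9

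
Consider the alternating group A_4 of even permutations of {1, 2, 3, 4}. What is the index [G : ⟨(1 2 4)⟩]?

4

|⟨(1 2 4)⟩| = 3 and |G| = 12.
By Lagrange, [G : H] = |G|/|H| = 12/3 = 4.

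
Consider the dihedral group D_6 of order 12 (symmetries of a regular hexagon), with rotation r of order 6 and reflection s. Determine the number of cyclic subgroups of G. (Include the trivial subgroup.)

10

A cyclic subgroup of order d is generated by each of its φ(d) elements of order d, so the cyclic subgroups of order d number (#elements of order d)/φ(d).
Cyclic subgroups by order — order 1: 1; order 2: 7; order 3: 1; order 6: 1.
Total: 10.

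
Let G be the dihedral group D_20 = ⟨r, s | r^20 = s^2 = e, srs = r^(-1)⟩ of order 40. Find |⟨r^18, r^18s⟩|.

20

|⟨r^18⟩| = 10 and |⟨r^18s⟩| = 2, so |H| is a multiple of lcm(10, 2) = 10 and divides |G| = 40.
Closing under the operation: H = {e, r^2, r^4, r^6, r^8, r^10, r^12, r^14, r^16, r^18, s, r^2s, r^4s, r^6s, r^8s, r^10s, r^12s, r^14s, r^16s, r^18s}, so |H| = 20.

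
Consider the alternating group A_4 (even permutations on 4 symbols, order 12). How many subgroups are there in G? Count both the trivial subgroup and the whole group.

10

|G| = 12, so by Lagrange every subgroup order divides 12. Divisors: 1, 2, 3, 4, 6, 12.
Subgroups by order — order 1: 1; order 2: 3; order 3: 4; order 4: 1; order 6: 0; order 12: 1.
Total: 1 + 3 + 4 + 1 + 0 + 1 = 10.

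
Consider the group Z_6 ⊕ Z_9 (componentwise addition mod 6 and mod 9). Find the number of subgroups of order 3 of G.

|G| = 54 and 3 | 54, so subgroups of order 3 are possible by Lagrange.
The subgroups of order 3 are: {(0,0), (0,3), (0,6)}; {(0,0), (2,0), (4,0)}; {(0,0), (2,3), (4,6)}; {(0,0), (2,6), (4,3)}.
So G has 4 subgroups of order 3.

4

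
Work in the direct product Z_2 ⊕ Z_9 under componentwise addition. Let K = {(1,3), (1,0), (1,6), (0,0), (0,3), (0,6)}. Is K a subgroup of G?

Yes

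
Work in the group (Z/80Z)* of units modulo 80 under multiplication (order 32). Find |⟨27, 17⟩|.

16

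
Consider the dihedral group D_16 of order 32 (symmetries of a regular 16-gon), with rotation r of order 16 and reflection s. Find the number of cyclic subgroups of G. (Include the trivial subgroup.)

21

A cyclic subgroup of order d is generated by each of its φ(d) elements of order d, so the cyclic subgroups of order d number (#elements of order d)/φ(d).
Cyclic subgroups by order — order 1: 1; order 2: 17; order 4: 1; order 8: 1; order 16: 1.
Total: 21.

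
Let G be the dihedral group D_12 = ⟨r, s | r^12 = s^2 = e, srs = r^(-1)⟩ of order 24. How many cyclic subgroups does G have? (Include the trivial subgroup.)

18

A cyclic subgroup of order d is generated by each of its φ(d) elements of order d, so the cyclic subgroups of order d number (#elements of order d)/φ(d).
Cyclic subgroups by order — order 1: 1; order 2: 13; order 3: 1; order 4: 1; order 6: 1; order 12: 1.
Total: 18.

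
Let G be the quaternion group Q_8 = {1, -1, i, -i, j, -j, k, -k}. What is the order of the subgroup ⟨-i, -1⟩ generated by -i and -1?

4

|⟨-i⟩| = 4 and |⟨-1⟩| = 2, so |H| is a multiple of lcm(4, 2) = 4 and divides |G| = 8.
Closing under the operation: H = {1, -1, i, -i}, so |H| = 4.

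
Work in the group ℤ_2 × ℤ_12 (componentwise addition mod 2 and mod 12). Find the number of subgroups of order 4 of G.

3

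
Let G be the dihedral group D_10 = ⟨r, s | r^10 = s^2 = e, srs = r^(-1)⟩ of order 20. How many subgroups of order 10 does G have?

|G| = 20 and 10 | 20, so subgroups of order 10 are possible by Lagrange.
The subgroups of order 10 are: {e, r, r^2, r^3, r^4, r^5, r^6, r^7, r^8, r^9}; {e, r^2, r^4, r^6, r^8, s, r^2s, r^4s, r^6s, r^8s}; {e, r^2, r^4, r^6, r^8, rs, r^3s, r^5s, r^7s, r^9s}.
So G has 3 subgroups of order 10.

3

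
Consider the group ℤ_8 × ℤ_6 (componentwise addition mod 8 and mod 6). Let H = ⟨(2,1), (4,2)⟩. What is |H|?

12

|⟨(2,1)⟩| = 12 and |⟨(4,2)⟩| = 6, so |H| is a multiple of lcm(12, 6) = 12 and divides |G| = 48.
Closing under the operation: H = {(0,0), (0,2), (0,4), (2,1), (2,3), (2,5), (4,0), (4,2), (4,4), (6,1), (6,3), (6,5)}, so |H| = 12.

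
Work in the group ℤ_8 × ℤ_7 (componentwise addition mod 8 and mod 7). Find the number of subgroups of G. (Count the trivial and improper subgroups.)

|G| = 56, so by Lagrange every subgroup order divides 56. Divisors: 1, 2, 4, 7, 8, 14, 28, 56.
Subgroups by order — order 1: 1; order 2: 1; order 4: 1; order 7: 1; order 8: 1; order 14: 1; order 28: 1; order 56: 1.
Total: 1 + 1 + 1 + 1 + 1 + 1 + 1 + 1 = 8.

8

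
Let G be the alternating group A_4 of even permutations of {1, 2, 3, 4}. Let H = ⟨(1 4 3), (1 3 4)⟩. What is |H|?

3

|⟨(1 4 3)⟩| = 3 and |⟨(1 3 4)⟩| = 3, so |H| is a multiple of lcm(3, 3) = 3 and divides |G| = 12.
Closing under the operation: H = {e, (1 3 4), (1 4 3)}, so |H| = 3.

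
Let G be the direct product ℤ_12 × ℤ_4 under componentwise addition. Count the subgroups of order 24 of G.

|G| = 48 and 24 | 48, so subgroups of order 24 are possible by Lagrange.
The subgroups of order 24 are: {(0,0), (0,1), (0,2), (0,3), (2,0), (2,1), (2,2), (2,3), (4,0), (4,1), (4,2), (4,3), (6,0), (6,1), (6,2), (6,3), (8,0), (8,1), (8,2), (8,3), (10,0), (10,1), (10,2), (10,3)}; {(0,0), (0,2), (1,0), (1,2), (2,0), (2,2), (3,0), (3,2), (4,0), (4,2), (5,0), (5,2), (6,0), (6,2), (7,0), (7,2), (8,0), (8,2), (9,0), (9,2), (10,0), (10,2), (11,0), (11,2)}; {(0,0), (0,2), (1,1), (1,3), (2,0), (2,2), (3,1), (3,3), (4,0), (4,2), (5,1), (5,3), (6,0), (6,2), (7,1), (7,3), (8,0), (8,2), (9,1), (9,3), (10,0), (10,2), (11,1), (11,3)}.
So G has 3 subgroups of order 24.

3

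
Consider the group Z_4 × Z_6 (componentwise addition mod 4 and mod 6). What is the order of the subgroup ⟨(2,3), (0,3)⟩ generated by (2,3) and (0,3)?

4

|⟨(2,3)⟩| = 2 and |⟨(0,3)⟩| = 2, so |H| is a multiple of lcm(2, 2) = 2 and divides |G| = 24.
Closing under the operation: H = {(0,0), (0,3), (2,0), (2,3)}, so |H| = 4.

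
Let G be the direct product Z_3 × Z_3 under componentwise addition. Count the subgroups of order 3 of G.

|G| = 9 and 3 | 9, so subgroups of order 3 are possible by Lagrange.
The subgroups of order 3 are: {(0,0), (0,1), (0,2)}; {(0,0), (1,0), (2,0)}; {(0,0), (1,1), (2,2)}; {(0,0), (1,2), (2,1)}.
So G has 4 subgroups of order 3.

4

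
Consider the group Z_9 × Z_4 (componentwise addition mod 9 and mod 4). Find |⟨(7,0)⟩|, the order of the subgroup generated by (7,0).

9

The order of (7,0) in Z_9 × Z_4 is lcm(ord(7) in Z_9, ord(0) in Z_4).
ord(7) = 9 and ord(0) = 1, so |⟨(7,0)⟩| = lcm(9, 1) = 9.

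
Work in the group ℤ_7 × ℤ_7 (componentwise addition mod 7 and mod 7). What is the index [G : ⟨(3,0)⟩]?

7

|⟨(3,0)⟩| = 7 and |G| = 49.
By Lagrange, [G : H] = |G|/|H| = 49/7 = 7.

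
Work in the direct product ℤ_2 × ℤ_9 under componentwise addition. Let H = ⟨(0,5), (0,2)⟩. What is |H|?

9

|⟨(0,5)⟩| = 9 and |⟨(0,2)⟩| = 9, so |H| is a multiple of lcm(9, 9) = 9 and divides |G| = 18.
Closing under the operation: H = {(0,0), (0,1), (0,2), (0,3), (0,4), (0,5), (0,6), (0,7), (0,8)}, so |H| = 9.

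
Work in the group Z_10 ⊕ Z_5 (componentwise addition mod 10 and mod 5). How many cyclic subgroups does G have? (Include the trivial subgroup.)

14

A cyclic subgroup of order d is generated by each of its φ(d) elements of order d, so the cyclic subgroups of order d number (#elements of order d)/φ(d).
Cyclic subgroups by order — order 1: 1; order 2: 1; order 5: 6; order 10: 6.
Total: 14.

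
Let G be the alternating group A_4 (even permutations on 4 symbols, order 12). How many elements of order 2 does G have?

The elements of order 2 are: (1 2)(3 4), (1 3)(2 4), (1 4)(2 3).
That's 3.

3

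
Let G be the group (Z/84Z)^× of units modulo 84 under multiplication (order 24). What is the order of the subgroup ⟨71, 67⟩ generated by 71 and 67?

12

|⟨71⟩| = 2 and |⟨67⟩| = 6, so |H| is a multiple of lcm(2, 6) = 6 and divides |G| = 24.
Closing under the operation: H = {1, 11, 23, 25, 29, 37, 43, 53, 65, 67, 71, 79}, so |H| = 12.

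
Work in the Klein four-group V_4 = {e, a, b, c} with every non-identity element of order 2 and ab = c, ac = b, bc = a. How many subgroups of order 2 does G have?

3

|G| = 4 and 2 | 4, so subgroups of order 2 are possible by Lagrange.
The subgroups of order 2 are: {e, a}; {e, b}; {e, c}.
So G has 3 subgroups of order 2.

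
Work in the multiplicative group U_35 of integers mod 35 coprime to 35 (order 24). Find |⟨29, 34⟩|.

|⟨29⟩| = 2 and |⟨34⟩| = 2, so |H| is a multiple of lcm(2, 2) = 2 and divides |G| = 24.
Closing under the operation: H = {1, 6, 29, 34}, so |H| = 4.

4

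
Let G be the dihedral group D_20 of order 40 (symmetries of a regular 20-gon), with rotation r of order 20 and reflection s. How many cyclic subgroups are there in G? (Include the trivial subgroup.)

A cyclic subgroup of order d is generated by each of its φ(d) elements of order d, so the cyclic subgroups of order d number (#elements of order d)/φ(d).
Cyclic subgroups by order — order 1: 1; order 2: 21; order 4: 1; order 5: 1; order 10: 1; order 20: 1.
Total: 26.

26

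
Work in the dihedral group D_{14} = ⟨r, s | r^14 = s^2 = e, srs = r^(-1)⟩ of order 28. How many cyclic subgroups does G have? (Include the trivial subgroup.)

18

A cyclic subgroup of order d is generated by each of its φ(d) elements of order d, so the cyclic subgroups of order d number (#elements of order d)/φ(d).
Cyclic subgroups by order — order 1: 1; order 2: 15; order 7: 1; order 14: 1.
Total: 18.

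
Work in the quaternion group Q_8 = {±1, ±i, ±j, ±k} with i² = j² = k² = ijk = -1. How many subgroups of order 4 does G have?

3

|G| = 8 and 4 | 8, so subgroups of order 4 are possible by Lagrange.
The subgroups of order 4 are: {1, -1, i, -i}; {1, -1, j, -j}; {1, -1, k, -k}.
So G has 3 subgroups of order 4.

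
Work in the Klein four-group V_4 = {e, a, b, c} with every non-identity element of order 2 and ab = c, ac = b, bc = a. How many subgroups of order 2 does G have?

3

|G| = 4 and 2 | 4, so subgroups of order 2 are possible by Lagrange.
The subgroups of order 2 are: {e, a}; {e, b}; {e, c}.
So G has 3 subgroups of order 2.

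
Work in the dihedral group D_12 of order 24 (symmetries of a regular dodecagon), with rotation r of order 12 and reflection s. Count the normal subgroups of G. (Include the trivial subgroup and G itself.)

9

G has 34 subgroups. Checking conjugation-invariance by order — order 1: 1/1 normal; order 2: 1/13 normal; order 3: 1/1 normal; order 4: 1/7 normal; order 6: 1/5 normal; order 8: 0/3 normal; order 12: 3/3 normal; order 24: 1/1 normal.
Total normal subgroups: 9.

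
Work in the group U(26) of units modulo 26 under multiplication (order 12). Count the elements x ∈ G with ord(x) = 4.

2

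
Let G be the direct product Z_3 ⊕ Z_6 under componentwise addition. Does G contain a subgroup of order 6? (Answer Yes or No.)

Yes

6 | 18. A subgroup of order 6 is {(0,0), (0,1), (0,2), (0,3), (0,4), (0,5)}.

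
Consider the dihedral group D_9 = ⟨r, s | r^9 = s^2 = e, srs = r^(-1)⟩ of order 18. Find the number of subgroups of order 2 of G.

|G| = 18 and 2 | 18, so subgroups of order 2 are possible by Lagrange.
The subgroups of order 2 are: {e, r^2s}; {e, r^3s}; {e, r^4s}; {e, r^5s}; … (9 in all).
So G has 9 subgroups of order 2.

9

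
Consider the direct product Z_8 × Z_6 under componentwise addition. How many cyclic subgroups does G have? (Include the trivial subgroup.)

A cyclic subgroup of order d is generated by each of its φ(d) elements of order d, so the cyclic subgroups of order d number (#elements of order d)/φ(d).
Cyclic subgroups by order — order 1: 1; order 2: 3; order 3: 1; order 4: 2; order 6: 3; order 8: 2; order 12: 2; order 24: 2.
Total: 16.

16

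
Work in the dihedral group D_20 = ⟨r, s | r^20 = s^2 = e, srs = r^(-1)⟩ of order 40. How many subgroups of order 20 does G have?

|G| = 40 and 20 | 40, so subgroups of order 20 are possible by Lagrange.
The subgroups of order 20 are: {e, r, r^2, r^3, r^4, r^5, r^6, r^7, r^8, r^9, r^10, r^11, r^12, r^13, r^14, r^15, r^16, r^17, r^18, r^19}; {e, r^2, r^4, r^6, r^8, r^10, r^12, r^14, r^16, r^18, s, r^2s, r^4s, r^6s, r^8s, r^10s, r^12s, r^14s, r^16s, r^18s}; {e, r^2, r^4, r^6, r^8, r^10, r^12, r^14, r^16, r^18, rs, r^3s, r^5s, r^7s, r^9s, r^11s, r^13s, r^15s, r^17s, r^19s}.
So G has 3 subgroups of order 20.

3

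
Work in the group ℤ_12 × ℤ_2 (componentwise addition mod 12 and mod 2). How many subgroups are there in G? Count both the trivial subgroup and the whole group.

16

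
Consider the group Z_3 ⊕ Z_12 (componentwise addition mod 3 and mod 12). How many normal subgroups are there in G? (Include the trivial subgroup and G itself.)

18

G is abelian, so every subgroup is normal.
G has 18 subgroups in total, hence 18 normal subgroups.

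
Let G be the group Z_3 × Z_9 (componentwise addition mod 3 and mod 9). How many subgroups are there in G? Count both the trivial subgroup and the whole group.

10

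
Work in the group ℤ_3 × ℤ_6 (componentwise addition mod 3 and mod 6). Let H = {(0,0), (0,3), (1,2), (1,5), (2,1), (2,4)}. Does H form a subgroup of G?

|H| = 6 divides |G| = 18, consistent with Lagrange.
H contains the identity, every element's inverse is in H, and H is closed under +: it is a subgroup.
In fact H = ⟨(2,1)⟩.

Yes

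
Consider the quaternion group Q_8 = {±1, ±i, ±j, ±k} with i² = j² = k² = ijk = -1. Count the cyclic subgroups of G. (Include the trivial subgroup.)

A cyclic subgroup of order d is generated by each of its φ(d) elements of order d, so the cyclic subgroups of order d number (#elements of order d)/φ(d).
Cyclic subgroups by order — order 1: 1; order 2: 1; order 4: 3.
Total: 5.

5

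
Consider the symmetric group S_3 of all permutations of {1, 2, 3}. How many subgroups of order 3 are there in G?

1

|G| = 6 and 3 | 6, so subgroups of order 3 are possible by Lagrange.
The subgroups of order 3 are: {e, (1 2 3), (1 3 2)}.
So G has 1 subgroup of order 3.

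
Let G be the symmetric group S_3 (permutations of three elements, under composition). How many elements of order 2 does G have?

The elements of order 2 are: (2 3), (1 2), (1 3).
That's 3.

3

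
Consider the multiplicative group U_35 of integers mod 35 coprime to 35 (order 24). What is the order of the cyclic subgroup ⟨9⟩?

6

Compute successive powers of 9 mod 35: 9, 11, 29, 16, 4, 1; 9^6 ≡ 1 (mod 35).
So |⟨9⟩| = 6.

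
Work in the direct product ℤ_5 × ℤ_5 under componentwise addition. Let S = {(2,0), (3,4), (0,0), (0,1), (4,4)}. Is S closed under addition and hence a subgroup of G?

No

(4,4) ∈ S but its inverse (1,1) ∉ S, so S is not a subgroup.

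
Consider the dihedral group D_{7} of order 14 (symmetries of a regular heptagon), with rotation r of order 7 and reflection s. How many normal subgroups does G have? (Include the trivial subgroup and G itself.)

G has 10 subgroups. Checking conjugation-invariance by order — order 1: 1/1 normal; order 2: 0/7 normal; order 7: 1/1 normal; order 14: 1/1 normal.
Total normal subgroups: 3.

3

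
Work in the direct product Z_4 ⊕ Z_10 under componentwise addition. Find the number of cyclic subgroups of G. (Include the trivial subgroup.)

Each element a generates a cyclic subgroup ⟨a⟩; distinct elements may generate the same one (a cyclic group of order d has φ(d) generators).
Cyclic subgroups by order — order 1: 1; order 2: 3; order 4: 2; order 5: 1; order 10: 3; order 20: 2.
Total: 12.

12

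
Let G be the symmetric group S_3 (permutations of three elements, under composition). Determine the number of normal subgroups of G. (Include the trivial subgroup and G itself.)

G has 6 subgroups. Checking conjugation-invariance by order — order 1: 1/1 normal; order 2: 0/3 normal; order 3: 1/1 normal; order 6: 1/1 normal.
Total normal subgroups: 3.

3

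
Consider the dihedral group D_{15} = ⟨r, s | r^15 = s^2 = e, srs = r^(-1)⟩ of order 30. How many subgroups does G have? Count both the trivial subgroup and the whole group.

28

|G| = 30, so by Lagrange every subgroup order divides 30. Divisors: 1, 2, 3, 5, 6, 10, 15, 30.
Subgroups by order — order 1: 1; order 2: 15; order 3: 1; order 5: 1; order 6: 5; order 10: 3; order 15: 1; order 30: 1.
Total: 1 + 15 + 1 + 1 + 5 + 3 + 1 + 1 = 28.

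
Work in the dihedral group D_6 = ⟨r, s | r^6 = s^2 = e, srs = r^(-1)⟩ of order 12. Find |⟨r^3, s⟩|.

4

|⟨r^3⟩| = 2 and |⟨s⟩| = 2, so |H| is a multiple of lcm(2, 2) = 2 and divides |G| = 12.
Closing under the operation: H = {e, r^3, s, r^3s}, so |H| = 4.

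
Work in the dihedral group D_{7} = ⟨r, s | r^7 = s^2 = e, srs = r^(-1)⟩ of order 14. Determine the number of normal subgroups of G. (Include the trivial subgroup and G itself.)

3

G has 10 subgroups. Checking conjugation-invariance by order — order 1: 1/1 normal; order 2: 0/7 normal; order 7: 1/1 normal; order 14: 1/1 normal.
Total normal subgroups: 3.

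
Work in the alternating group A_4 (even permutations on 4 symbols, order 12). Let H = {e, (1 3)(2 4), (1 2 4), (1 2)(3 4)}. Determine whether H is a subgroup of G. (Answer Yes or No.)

No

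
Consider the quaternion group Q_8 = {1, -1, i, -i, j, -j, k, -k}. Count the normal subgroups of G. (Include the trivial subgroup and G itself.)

6

G has 6 subgroups. Checking conjugation-invariance by order — order 1: 1/1 normal; order 2: 1/1 normal; order 4: 3/3 normal; order 8: 1/1 normal.
Total normal subgroups: 6.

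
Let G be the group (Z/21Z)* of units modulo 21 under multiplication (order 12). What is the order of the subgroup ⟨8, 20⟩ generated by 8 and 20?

4

|⟨8⟩| = 2 and |⟨20⟩| = 2, so |H| is a multiple of lcm(2, 2) = 2 and divides |G| = 12.
Closing under the operation: H = {1, 8, 13, 20}, so |H| = 4.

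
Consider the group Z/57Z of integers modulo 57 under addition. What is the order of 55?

In Z/57Z, the order of an element a is n/gcd(a, n).
gcd(55, 57) = 1, so |⟨55⟩| = 57/1 = 57.

57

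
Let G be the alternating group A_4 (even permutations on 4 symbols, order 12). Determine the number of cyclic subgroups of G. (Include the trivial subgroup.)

8

Each element a generates a cyclic subgroup ⟨a⟩; distinct elements may generate the same one (a cyclic group of order d has φ(d) generators).
Cyclic subgroups by order — order 1: 1; order 2: 3; order 3: 4.
Total: 8.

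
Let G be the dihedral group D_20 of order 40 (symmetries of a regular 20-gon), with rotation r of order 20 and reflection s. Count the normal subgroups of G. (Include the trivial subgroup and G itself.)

G has 48 subgroups. Checking conjugation-invariance by order — order 1: 1/1 normal; order 2: 1/21 normal; order 4: 1/11 normal; order 5: 1/1 normal; order 8: 0/5 normal; order 10: 1/5 normal; order 20: 3/3 normal; order 40: 1/1 normal.
Total normal subgroups: 9.

9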